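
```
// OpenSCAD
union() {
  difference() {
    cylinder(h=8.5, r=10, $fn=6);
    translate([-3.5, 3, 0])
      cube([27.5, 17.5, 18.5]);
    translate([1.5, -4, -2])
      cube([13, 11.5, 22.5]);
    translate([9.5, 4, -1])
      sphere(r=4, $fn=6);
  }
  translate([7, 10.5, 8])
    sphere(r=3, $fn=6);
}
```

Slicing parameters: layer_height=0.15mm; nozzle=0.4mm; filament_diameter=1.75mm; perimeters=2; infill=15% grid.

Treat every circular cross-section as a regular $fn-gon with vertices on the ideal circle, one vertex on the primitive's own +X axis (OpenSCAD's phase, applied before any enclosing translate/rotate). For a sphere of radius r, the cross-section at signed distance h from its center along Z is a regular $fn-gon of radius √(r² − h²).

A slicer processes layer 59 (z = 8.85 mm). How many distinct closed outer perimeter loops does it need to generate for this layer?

1

At z = 8.85 mm: the cylinder is absent (z outside [0, 8.5]); the cube at (-3.5, 3) (footprint 27.5×17.5) is included at this height; the 13×11.5 cube at (1.5, -4) contributes its full rectangle; the sphere at (9.5, 4) does not reach this height (|z−center|=9.850 > r=4); Taking the first minus the rest: the first operand is absent here, so nothing remains; the r=3 sphere at (7, 10.5) contributes a regular 6-gon of circumradius √(3²−0.85²) = 2.877; Taking the union: only the r=3 sphere at (7, 10.5) is present, so the union is just that shape — 1 connected region. The result has 1 disconnected region.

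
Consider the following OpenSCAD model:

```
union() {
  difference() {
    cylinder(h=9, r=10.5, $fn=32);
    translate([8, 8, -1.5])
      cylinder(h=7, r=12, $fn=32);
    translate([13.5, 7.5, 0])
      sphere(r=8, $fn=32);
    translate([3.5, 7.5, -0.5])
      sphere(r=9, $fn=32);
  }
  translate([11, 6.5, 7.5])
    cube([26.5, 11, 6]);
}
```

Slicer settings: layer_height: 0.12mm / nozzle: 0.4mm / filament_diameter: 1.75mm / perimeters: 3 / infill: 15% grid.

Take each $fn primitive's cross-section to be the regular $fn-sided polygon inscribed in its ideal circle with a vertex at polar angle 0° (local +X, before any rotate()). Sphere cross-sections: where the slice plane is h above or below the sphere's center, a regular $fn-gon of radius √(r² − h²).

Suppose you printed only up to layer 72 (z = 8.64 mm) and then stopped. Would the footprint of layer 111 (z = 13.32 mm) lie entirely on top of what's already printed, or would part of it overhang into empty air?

Compare the two slices. At z = 8.64: the r=10.5 cylinder gives a regular 32-gon of circumradius 10.5 (constant along its height) (area = (32/2)·10.500²·sin(360°/32) = 344.14 mm²); the cylinder at (8, 8) is not intersected at this z (z outside [-1.5, 5.5]); the sphere at (13.5, 7.5) is not intersected at this z (|z−center|=8.640 > r=8); the sphere at (3.5, 7.5) is absent (|z−center|=9.140 > r=9); Subtracting the remaining from the first: none of the subtracted shapes is present at this height, so the r=10.5 cylinder is unchanged — area = 344.14 mm²; the cube at (11, 6.5) (footprint 26.5×11) is included at this height (area 291.50 mm²); Combining (union): the 2 present regions are separate (no shared area or edge), so areas and boundary lengths simply add and each stays a separate island — area = 635.64 mm². At z = 13.32: the cylinder is absent (z outside [0, 9]); the cylinder at (8, 8) is not intersected at this z (z outside [-1.5, 5.5]); the sphere at (13.5, 7.5) does not reach this height (|z−center|=13.320 > r=8); the sphere at (3.5, 7.5) is not intersected at this z (|z−center|=13.820 > r=9); After the difference (first − rest): the first operand is absent here, so nothing remains; the cube at (11, 6.5) (footprint 26.5×11) is included at this height (area 291.50 mm²); Combining (union): only the 26.5×11 cube at (11, 6.5) is present, so the union is just that shape — area = 291.50 mm². Checking containment: the cross-section at z = 13.32 is a subset of the cross-section at z = 8.64.

entirely on top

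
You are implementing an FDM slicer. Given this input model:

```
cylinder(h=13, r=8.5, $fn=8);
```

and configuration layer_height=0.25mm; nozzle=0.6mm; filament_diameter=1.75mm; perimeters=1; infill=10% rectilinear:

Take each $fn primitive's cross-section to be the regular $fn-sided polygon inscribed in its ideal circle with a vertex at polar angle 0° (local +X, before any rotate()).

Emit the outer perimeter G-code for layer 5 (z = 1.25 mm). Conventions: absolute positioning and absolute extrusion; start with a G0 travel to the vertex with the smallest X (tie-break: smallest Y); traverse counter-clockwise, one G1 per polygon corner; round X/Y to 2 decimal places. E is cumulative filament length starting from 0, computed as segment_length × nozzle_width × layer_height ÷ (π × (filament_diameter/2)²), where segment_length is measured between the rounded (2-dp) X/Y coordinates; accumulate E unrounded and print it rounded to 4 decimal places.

At z = 1.25 mm: the r=8.5 cylinder gives a regular 8-gon of circumradius 8.5 (constant along its height). The outline is a single polygon with 8 vertices. Extrusion per mm of travel: 0.6 × 0.25 / (π × 0.875²) = 0.062363. Accumulating E over each segment gives final E = 3.2456.

G0 X-8.50 Y0.00 Z1.25
G1 X-6.01 Y-6.01 E0.4057
G1 X0.00 Y-8.50 E0.8114
G1 X6.01 Y-6.01 E1.2171
G1 X8.50 Y0.00 E1.6228
G1 X6.01 Y6.01 E2.0285
G1 X0.00 Y8.50 E2.4342
G1 X-6.01 Y6.01 E2.8399
G1 X-8.50 Y0.00 E3.2456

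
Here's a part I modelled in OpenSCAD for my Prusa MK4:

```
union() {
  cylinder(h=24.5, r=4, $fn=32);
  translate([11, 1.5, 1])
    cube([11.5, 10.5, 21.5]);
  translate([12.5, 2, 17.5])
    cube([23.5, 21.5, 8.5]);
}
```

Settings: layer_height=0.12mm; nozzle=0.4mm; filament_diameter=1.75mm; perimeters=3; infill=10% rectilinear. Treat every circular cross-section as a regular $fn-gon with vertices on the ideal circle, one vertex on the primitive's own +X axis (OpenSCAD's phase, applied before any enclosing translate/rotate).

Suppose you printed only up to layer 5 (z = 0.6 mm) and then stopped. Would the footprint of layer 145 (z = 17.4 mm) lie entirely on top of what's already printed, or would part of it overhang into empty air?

Compare the two slices. At z = 0.6: the cylinder: section is a regular 32-gon, circumradius r=4 (area = (32/2)·4.000²·sin(360°/32) = 49.94 mm²); the cube at (11, 1.5) does not reach this height (z outside [1, 22.5]); the cube at (12.5, 2) is absent (z outside [17.5, 26]); Merging all regions: only the r=4 cylinder is present, so the union is just that shape — area = 49.94 mm². At z = 17.4: the cylinder: section is a regular 32-gon, circumradius r=4 (area = (32/2)·4.000²·sin(360°/32) = 49.94 mm²); the cube at (11, 1.5) is present — its section is the full 11.5×10.5 rectangle (area 120.75 mm²); the cube at (12.5, 2) is not intersected at this z (z outside [17.5, 26]); Merging all regions: the 2 present regions are separate (no shared area or edge), so areas and boundary lengths simply add and each stays a separate island — area = 170.69 mm². Checking containment: at z = 17.4 the cross-section extends beyond the z = 0.6 cross-section by about 120.75 mm².

part overhangs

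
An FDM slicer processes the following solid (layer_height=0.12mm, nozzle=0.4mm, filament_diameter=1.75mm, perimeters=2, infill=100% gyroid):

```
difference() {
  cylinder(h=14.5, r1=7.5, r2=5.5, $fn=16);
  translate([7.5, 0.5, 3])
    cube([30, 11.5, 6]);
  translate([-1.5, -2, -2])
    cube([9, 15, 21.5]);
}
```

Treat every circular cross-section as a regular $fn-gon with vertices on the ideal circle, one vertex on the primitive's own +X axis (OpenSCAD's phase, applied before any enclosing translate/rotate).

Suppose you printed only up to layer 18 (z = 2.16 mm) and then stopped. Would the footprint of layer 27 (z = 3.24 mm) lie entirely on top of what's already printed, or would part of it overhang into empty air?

Compare the two slices. At z = 2.16: the cone contributes a regular 16-gon of circumradius 7.202 (interpolated between r1=7.5 and r2=5.5 at t=0.149) (area = (16/2)·7.202²·sin(360°/16) = 158.80 mm²); the cube at (7.5, 0.5) is absent (z outside [3, 9]); the cube at (-1.5, -2) (footprint 9×15) is included at this height (area 135.00 mm²); After the difference (first − rest): starting from the cone (158.80 mm²), the 9×15 cube at (-1.5, -2) partially overlaps it — only the 67.29 mm² overlap (of its 135.00 mm²) is removed, clipping the outline — area = 91.51 mm². At z = 3.24: the cone: at t=0.223 of its height the radius interpolates to r₁+(r₂−r₁)t = 7.053, giving a regular 16-gon of that circumradius (area = (16/2)·7.053²·sin(360°/16) = 152.30 mm²); the cube at (7.5, 0.5) (footprint 30×11.5) is included at this height (area 345.00 mm²); the cube at (-1.5, -2) is present — its section is the full 9×15 rectangle (area 135.00 mm²); Subtracting the remaining from the first: starting from the cone (152.30 mm²), the 30×11.5 cube at (7.5, 0.5) misses the remaining region (no effect); the 9×15 cube at (-1.5, -2) partially overlaps it — only the 65.14 mm² overlap (of its 135.00 mm²) is removed, clipping the outline — area = 87.16 mm². Checking containment: the cross-section at z = 3.24 is a subset of the cross-section at z = 2.16.

entirely on top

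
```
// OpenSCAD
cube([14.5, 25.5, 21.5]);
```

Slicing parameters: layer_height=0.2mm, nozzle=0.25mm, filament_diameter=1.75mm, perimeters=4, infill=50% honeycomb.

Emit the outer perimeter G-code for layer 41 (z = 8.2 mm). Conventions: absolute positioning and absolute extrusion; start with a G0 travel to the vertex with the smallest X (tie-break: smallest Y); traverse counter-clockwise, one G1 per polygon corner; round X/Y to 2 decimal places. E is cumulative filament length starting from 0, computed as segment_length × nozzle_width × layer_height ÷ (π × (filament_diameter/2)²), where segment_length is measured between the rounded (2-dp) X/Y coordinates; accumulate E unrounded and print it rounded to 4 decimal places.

At z = 8.2 mm: the cube is present — its section is the full 14.5×25.5 rectangle. The outline is a single polygon with 4 vertices. Extrusion per mm of travel: 0.25 × 0.2 / (π × 0.875²) = 0.020788. Accumulating E over each segment gives final E = 1.6630.

G0 X0.00 Y0.00 Z8.20
G1 X14.50 Y0.00 E0.3014
G1 X14.50 Y25.50 E0.8315
G1 X0.00 Y25.50 E1.1329
G1 X0.00 Y0.00 E1.6630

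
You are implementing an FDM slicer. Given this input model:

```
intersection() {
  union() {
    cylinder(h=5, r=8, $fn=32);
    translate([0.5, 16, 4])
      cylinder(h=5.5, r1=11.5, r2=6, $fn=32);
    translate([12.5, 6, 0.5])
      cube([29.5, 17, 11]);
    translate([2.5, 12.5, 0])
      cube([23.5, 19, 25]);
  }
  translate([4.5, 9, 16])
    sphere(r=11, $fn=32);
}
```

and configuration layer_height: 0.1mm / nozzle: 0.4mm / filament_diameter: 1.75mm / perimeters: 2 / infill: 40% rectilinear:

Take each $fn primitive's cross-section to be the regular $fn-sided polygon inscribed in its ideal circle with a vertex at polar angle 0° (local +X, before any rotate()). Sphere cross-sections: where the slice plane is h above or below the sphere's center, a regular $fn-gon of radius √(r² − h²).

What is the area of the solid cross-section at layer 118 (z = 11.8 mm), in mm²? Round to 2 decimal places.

59.05 mm²

At z = 11.8 mm: the cylinder does not reach this height (z outside [0, 5]); the cone at (0.5, 16) is absent (z outside [4, 9.5]); the cube at (12.5, 6) is not intersected at this z (z outside [0.5, 11.5]); the cube at (2.5, 12.5) (footprint 23.5×19) is included at this height (area 446.50 mm²); Merging all regions: only the 23.5×19 cube at (2.5, 12.5) is present, so the union is just that shape — area = 446.50 mm²; the sphere at (4.5, 9): section is a regular 32-gon, circumradius = √(r²−h²) = √(11²−4.2²) = 10.167 (area = (32/2)·10.167²·sin(360°/32) = 322.63 mm²); Taking the intersection: the r=11 sphere at (4.5, 9) partially overlaps the result so far; clipping to the common part keeps 59.05 mm² — area = 59.05 mm². Overall, the cross-section is a single solid region. Net area = 59.05 mm².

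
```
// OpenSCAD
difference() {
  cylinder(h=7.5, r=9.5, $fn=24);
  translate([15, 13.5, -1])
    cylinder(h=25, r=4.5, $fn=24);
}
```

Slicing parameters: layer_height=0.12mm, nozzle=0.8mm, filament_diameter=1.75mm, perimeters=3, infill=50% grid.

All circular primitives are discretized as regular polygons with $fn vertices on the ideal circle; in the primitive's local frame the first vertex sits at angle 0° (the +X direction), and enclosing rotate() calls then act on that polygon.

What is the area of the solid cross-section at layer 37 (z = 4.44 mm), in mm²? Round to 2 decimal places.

At z = 4.44 mm: the cylinder: section is a regular 24-gon, circumradius r=9.5 (area = (24/2)·9.500²·sin(360°/24) = 280.30 mm²); the r=4.5 cylinder at (15, 13.5) gives a regular 24-gon of circumradius 4.5 (constant along its height) (area = (24/2)·4.500²·sin(360°/24) = 62.89 mm²); Taking the first minus the rest: starting from the r=9.5 cylinder (280.30 mm²), the r=4.5 cylinder at (15, 13.5) misses the remaining region (no effect) — area = 280.30 mm². Overall, the cross-section is a single solid region. Net area = 280.30 mm².

280.30 mm²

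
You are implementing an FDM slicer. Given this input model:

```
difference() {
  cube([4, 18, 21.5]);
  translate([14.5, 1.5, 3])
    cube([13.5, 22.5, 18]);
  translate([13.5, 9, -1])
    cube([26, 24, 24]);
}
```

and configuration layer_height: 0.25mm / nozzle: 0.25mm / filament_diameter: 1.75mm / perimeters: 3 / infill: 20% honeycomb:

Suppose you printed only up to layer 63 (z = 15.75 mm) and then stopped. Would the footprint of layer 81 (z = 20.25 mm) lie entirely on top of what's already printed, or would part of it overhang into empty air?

entirely on top

Compare the two slices. At z = 15.75: the 4×18 cube contributes its full rectangle (area 72.00 mm²); the cube at (14.5, 1.5) is present — its section is the full 13.5×22.5 rectangle (area 303.75 mm²); the 26×24 cube at (13.5, 9) contributes its full rectangle (area 624.00 mm²); After the difference (first − rest): starting from the 4×18 cube (72.00 mm²), the 13.5×22.5 cube at (14.5, 1.5) misses the remaining region (no effect); the 26×24 cube at (13.5, 9) misses the remaining region (no effect) — area = 72.00 mm². At z = 20.25: the cube is present — its section is the full 4×18 rectangle (area 72.00 mm²); the cube at (14.5, 1.5) is present — its section is the full 13.5×22.5 rectangle (area 303.75 mm²); the cube at (13.5, 9) is present — its section is the full 26×24 rectangle (area 624.00 mm²); After the difference (first − rest): starting from the 4×18 cube (72.00 mm²), the 13.5×22.5 cube at (14.5, 1.5) misses the remaining region (no effect); the 26×24 cube at (13.5, 9) misses the remaining region (no effect) — area = 72.00 mm². Checking containment: the cross-section at z = 20.25 is a subset of the cross-section at z = 15.75.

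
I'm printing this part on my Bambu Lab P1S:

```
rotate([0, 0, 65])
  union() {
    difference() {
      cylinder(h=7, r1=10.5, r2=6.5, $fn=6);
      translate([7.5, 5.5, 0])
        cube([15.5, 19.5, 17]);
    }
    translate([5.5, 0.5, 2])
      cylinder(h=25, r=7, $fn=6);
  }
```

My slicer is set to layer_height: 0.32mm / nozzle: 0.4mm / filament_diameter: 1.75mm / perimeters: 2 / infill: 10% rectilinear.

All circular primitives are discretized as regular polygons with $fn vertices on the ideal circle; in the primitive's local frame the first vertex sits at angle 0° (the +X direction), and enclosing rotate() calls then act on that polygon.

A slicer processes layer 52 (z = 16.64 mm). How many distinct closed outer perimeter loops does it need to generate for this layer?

At z = 16.64 mm: the cone is absent (z outside [0, 7]); the 15.5×19.5 cube at (7.5, 5.5) contributes its full rectangle; After the difference (first − rest): the first operand is absent here, so nothing remains; the cylinder at (5.5, 0.5): section is a regular 6-gon, circumradius r=7; Combining (union): only the r=7 cylinder at (5.5, 0.5) is present, so the union is just that shape — 1 connected region; (rotated 65° about Z; rotation is an isometry so areas/perimeters/island counts are preserved). The result has 1 disconnected region.

1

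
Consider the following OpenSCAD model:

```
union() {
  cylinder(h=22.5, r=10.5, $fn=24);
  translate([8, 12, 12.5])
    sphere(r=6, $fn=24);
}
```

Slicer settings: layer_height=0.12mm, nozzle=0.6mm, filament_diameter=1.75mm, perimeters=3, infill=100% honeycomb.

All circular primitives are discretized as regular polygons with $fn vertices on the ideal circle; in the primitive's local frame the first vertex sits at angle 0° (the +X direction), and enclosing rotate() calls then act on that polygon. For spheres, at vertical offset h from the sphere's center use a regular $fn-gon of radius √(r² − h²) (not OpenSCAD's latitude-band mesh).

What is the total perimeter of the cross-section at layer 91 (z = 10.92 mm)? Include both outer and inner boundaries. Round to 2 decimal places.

At z = 10.92 mm: the cylinder: section is a regular 24-gon, circumradius r=10.5 (perimeter = 2·24·10.500·sin(180°/24) = 65.79 mm); the r=6 sphere at (8, 12) contributes a regular 24-gon of circumradius √(6²−1.58²) = 5.788 (perimeter = 2·24·5.788·sin(180°/24) = 36.26 mm); Taking the union: the regions partially overlap (shared area 8.38 mm²), so the edge portions inside another operand are dropped and the merged outline is re-measured after clipping — boundary = 87.41 mm. Overall, the cross-section is a single solid region. Total boundary length (outer) = 87.41 mm.

87.41 mm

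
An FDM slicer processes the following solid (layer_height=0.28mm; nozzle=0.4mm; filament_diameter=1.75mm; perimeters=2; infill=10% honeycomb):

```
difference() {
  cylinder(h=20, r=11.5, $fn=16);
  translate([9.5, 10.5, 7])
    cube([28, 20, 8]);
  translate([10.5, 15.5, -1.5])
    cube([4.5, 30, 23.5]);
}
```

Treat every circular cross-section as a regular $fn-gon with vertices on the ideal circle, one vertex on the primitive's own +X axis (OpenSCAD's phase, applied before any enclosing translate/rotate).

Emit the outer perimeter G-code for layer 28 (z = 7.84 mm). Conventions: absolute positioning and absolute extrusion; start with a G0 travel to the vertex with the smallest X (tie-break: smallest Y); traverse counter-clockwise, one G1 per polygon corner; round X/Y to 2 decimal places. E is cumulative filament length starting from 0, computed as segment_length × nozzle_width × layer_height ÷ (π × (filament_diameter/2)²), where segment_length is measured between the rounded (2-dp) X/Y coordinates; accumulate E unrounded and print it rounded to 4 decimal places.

G0 X-11.50 Y0.00 Z7.84
G1 X-10.62 Y-4.40 E0.2089
G1 X-8.13 Y-8.13 E0.4178
G1 X-4.40 Y-10.62 E0.6266
G1 X0.00 Y-11.50 E0.8355
G1 X4.40 Y-10.62 E1.0445
G1 X8.13 Y-8.13 E1.2533
G1 X10.62 Y-4.40 E1.4621
G1 X11.50 Y0.00 E1.6711
G1 X10.62 Y4.40 E1.8800
G1 X8.13 Y8.13 E2.0888
G1 X4.40 Y10.62 E2.2977
G1 X0.00 Y11.50 E2.5066
G1 X-4.40 Y10.62 E2.7156
G1 X-8.13 Y8.13 E2.9244
G1 X-10.62 Y4.40 E3.1332
G1 X-11.50 Y0.00 E3.3421

At z = 7.84 mm: the cylinder: section is a regular 16-gon, circumradius r=11.5; the cube at (9.5, 10.5) is present — its section is the full 28×20 rectangle; the cube at (10.5, 15.5) is present — its section is the full 4.5×30 rectangle; After the difference (first − rest): starting from the r=11.5 cylinder, the 28×20 cube at (9.5, 10.5) misses the remaining region (no effect); the 4.5×30 cube at (10.5, 15.5) misses the remaining region (no effect) — 1 connected region. The outline is a single polygon with 16 vertices. Extrusion per mm of travel: 0.4 × 0.28 / (π × 0.875²) = 0.046564. Accumulating E over each segment gives final E = 3.3421.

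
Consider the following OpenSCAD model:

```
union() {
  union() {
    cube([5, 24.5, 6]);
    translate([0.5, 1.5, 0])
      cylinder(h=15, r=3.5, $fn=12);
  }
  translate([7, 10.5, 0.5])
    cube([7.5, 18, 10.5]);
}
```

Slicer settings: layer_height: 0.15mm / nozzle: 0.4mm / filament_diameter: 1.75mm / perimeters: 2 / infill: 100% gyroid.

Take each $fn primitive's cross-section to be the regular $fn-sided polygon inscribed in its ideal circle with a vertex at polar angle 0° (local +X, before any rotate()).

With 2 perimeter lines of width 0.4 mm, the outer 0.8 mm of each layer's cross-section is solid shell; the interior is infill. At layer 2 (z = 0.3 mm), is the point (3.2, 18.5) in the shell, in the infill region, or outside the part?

At z = 0.3 mm: the cube (footprint 5×24.5) is included at this height; the r=3.5 cylinder at (0.5, 1.5) contributes a regular 12-gon of circumradius 3.5; Taking the union: the regions partially overlap (shared area 16.60 mm²), so overlapping operands fuse into one piece — 1 connected region; the cube at (7, 10.5) does not reach this height (z outside [0.5, 11]); Combining (union): only the result so far is present, so the union is just that shape — 1 connected region. Overall, the cross-section is a single solid region. The nearest boundary edge runs (5.00, 24.50)→(5.00, 0.00); distance from the point to it = 1.80 mm. The point is inside the cross-section and 1.80 mm from the nearest boundary — more than the 0.8 mm shell width (2 × 0.4), so it's in the infill interior.

infill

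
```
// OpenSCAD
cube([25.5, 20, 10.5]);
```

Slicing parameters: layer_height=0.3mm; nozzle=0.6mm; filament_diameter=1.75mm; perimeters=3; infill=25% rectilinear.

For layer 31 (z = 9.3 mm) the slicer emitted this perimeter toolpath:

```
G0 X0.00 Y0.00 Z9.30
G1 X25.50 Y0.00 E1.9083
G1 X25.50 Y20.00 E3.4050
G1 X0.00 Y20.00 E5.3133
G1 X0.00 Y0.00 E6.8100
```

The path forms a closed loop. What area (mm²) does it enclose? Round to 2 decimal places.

510.00 mm²

Apply the shoelace formula to the sequence of (X, Y) vertices; enclosed area = 510.00 mm².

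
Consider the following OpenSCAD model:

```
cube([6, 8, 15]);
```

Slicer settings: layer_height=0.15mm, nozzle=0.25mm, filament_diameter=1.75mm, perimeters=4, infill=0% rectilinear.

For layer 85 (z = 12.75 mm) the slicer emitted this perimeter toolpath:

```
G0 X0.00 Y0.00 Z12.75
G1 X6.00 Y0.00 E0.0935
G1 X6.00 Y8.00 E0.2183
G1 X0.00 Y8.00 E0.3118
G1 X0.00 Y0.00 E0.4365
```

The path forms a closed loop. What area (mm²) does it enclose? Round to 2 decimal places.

Apply the shoelace formula to the sequence of (X, Y) vertices; enclosed area = 48.00 mm².

48.00 mm²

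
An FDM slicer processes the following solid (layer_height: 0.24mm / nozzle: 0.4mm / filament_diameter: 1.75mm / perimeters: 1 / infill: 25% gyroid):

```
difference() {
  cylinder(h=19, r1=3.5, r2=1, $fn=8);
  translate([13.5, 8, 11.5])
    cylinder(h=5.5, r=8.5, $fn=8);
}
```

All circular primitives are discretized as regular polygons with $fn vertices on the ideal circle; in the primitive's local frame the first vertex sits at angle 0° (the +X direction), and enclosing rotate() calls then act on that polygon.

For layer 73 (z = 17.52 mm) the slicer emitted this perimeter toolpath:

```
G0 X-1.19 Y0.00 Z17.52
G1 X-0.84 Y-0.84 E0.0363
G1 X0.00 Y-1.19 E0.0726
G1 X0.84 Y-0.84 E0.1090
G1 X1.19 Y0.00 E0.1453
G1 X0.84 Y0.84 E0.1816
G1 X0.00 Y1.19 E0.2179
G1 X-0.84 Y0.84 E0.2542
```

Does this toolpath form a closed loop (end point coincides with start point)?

Start point (G0): (-1.19, 0.00). End point (last G1): the path does not return to the start — open.

no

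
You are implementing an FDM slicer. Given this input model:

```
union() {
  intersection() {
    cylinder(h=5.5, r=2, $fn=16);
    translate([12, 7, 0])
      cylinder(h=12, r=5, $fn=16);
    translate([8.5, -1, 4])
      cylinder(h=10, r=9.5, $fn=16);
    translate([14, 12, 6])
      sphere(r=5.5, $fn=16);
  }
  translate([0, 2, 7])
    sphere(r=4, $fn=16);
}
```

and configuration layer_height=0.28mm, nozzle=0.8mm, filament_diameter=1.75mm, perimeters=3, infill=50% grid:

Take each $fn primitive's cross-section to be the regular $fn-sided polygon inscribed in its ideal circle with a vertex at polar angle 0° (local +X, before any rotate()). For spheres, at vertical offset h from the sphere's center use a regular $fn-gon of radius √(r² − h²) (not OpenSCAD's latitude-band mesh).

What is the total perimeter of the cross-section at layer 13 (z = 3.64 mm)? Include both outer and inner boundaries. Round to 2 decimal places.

13.55 mm

At z = 3.64 mm: the r=2 cylinder contributes a regular 16-gon of circumradius 2 (perimeter = 2·16·2.000·sin(180°/16) = 12.49 mm); the r=5 cylinder at (12, 7) gives a regular 16-gon of circumradius 5 (constant along its height) (perimeter = 2·16·5.000·sin(180°/16) = 31.21 mm); the cylinder at (8.5, -1) does not reach this height (z outside [4, 14]); the r=5.5 sphere at (14, 12) slices to a regular 16-gon of circumradius 4.968 (√(r²−h²) with h=2.36 from center) (perimeter = 2·16·4.968·sin(180°/16) = 31.01 mm); Taking the intersection: at least one operand is absent at this height, so nothing remains; the r=4 sphere at (0, 2) contributes a regular 16-gon of circumradius √(4²−3.36²) = 2.170 (perimeter = 2·16·2.170·sin(180°/16) = 13.55 mm); Taking the union: only the r=4 sphere at (0, 2) is present, so the union is just that shape — boundary = 13.55 mm. Overall, the cross-section is a single solid region. Total boundary length (outer) = 13.55 mm.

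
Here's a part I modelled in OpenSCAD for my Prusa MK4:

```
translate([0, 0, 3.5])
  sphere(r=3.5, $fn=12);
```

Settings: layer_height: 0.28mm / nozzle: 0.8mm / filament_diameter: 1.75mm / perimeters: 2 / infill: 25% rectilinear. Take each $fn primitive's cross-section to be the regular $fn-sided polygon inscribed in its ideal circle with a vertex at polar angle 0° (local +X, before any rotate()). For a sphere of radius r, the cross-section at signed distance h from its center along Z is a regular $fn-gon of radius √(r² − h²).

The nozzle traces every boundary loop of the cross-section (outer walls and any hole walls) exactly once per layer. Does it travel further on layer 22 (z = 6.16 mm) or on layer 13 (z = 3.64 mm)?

Layer 22 (z = 6.16): the r=3.5 sphere slices to a regular 12-gon of circumradius 2.275 (√(r²−h²) with h=2.66 from center) (perimeter = 2·12·2.275·sin(180°/12) = 14.13 mm). So its perimeter = 14.13 mm. Layer 13 (z = 3.64): the r=3.5 sphere slices to a regular 12-gon of circumradius 3.497 (√(r²−h²) with h=0.14 from center) (perimeter = 2·12·3.497·sin(180°/12) = 21.72 mm). So its perimeter = 21.72 mm. Layer 13 is larger (21.72 vs 14.13 mm).

layer 13 (z = 3.64 mm)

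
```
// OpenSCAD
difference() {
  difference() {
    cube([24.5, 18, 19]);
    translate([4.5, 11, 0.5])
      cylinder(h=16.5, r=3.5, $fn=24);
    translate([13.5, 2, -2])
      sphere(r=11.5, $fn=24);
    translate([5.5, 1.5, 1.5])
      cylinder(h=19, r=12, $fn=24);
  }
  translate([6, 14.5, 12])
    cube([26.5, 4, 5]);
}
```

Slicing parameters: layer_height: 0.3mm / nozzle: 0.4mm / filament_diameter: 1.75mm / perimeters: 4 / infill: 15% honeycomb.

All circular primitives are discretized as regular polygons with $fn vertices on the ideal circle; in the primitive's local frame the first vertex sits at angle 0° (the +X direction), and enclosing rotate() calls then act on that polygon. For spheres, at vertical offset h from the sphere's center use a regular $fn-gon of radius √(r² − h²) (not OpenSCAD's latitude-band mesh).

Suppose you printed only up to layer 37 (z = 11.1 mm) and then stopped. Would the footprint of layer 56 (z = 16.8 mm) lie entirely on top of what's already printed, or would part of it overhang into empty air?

Compare the two slices. At z = 11.1: the cube is present — its section is the full 24.5×18 rectangle (area 441.00 mm²); the r=3.5 cylinder at (4.5, 11) gives a regular 24-gon of circumradius 3.5 (constant along its height) (area = (24/2)·3.500²·sin(360°/24) = 38.05 mm²); the sphere at (13.5, 2) is absent (|z−center|=13.100 > r=11.5); the r=12 cylinder at (5.5, 1.5) contributes a regular 24-gon of circumradius 12 (area = (24/2)·12.000²·sin(360°/24) = 447.24 mm²); Subtracting the remaining from the first: starting from the 24.5×18 cube (441.00 mm²), the r=3.5 cylinder at (4.5, 11) lies wholly inside it (removes its full 38.05 mm² and its 21.93 mm outline becomes a hole wall); the r=12 cylinder at (5.5, 1.5) partially overlaps it — only the 167.46 mm² overlap (of its 447.24 mm²) is removed, clipping the outline — area = 235.50 mm²; the cube at (6, 14.5) does not reach this height (z outside [12, 17]); After the difference (first − rest): none of the subtracted shapes is present at this height, so that combined region is unchanged — area = 235.50 mm². At z = 16.8: the cube (footprint 24.5×18) is included at this height (area 441.00 mm²); the cylinder at (4.5, 11): section is a regular 24-gon, circumradius r=3.5 (area = (24/2)·3.500²·sin(360°/24) = 38.05 mm²); the sphere at (13.5, 2) is not intersected at this z (|z−center|=18.800 > r=11.5); the r=12 cylinder at (5.5, 1.5) gives a regular 24-gon of circumradius 12 (constant along its height) (area = (24/2)·12.000²·sin(360°/24) = 447.24 mm²); Subtracting the remaining from the first: starting from the 24.5×18 cube (441.00 mm²), the r=3.5 cylinder at (4.5, 11) lies wholly inside it (removes its full 38.05 mm² and its 21.93 mm outline becomes a hole wall); the r=12 cylinder at (5.5, 1.5) partially overlaps it — only the 167.46 mm² overlap (of its 447.24 mm²) is removed, clipping the outline — area = 235.50 mm²; the cube at (6, 14.5) (footprint 26.5×4) is included at this height (area 106.00 mm²); Taking the first minus the rest: starting from that combined region (235.50 mm²), the 26.5×4 cube at (6, 14.5) partially overlaps it — only the 64.75 mm² overlap (of its 106.00 mm²) is removed, clipping the outline — area = 170.75 mm². Checking containment: the cross-section at z = 16.8 is a subset of the cross-section at z = 11.1.

entirely on top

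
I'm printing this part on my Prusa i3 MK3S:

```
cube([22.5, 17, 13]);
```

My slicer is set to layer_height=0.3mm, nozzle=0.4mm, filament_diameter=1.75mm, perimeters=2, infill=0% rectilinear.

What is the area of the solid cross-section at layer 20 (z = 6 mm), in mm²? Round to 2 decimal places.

At z = 6 mm: the cube is present — its section is the full 22.5×17 rectangle (area 382.50 mm²). Overall, the cross-section is a single solid region. Net area = 382.50 mm².

382.50 mm²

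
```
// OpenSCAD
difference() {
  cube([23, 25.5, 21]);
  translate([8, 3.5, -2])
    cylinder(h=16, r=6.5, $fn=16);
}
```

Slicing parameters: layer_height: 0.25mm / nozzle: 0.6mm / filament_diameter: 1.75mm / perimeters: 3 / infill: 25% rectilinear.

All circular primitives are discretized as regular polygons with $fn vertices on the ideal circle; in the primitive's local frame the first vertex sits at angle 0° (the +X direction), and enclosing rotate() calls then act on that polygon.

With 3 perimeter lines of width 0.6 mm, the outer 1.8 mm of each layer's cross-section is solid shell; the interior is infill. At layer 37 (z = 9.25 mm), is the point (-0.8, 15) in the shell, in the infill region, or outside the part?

At z = 9.25 mm: the cube (footprint 23×25.5) is included at this height; the r=6.5 cylinder at (8, 3.5) gives a regular 16-gon of circumradius 6.5 (constant along its height); Subtracting the remaining from the first: starting from the 23×25.5 cube, the r=6.5 cylinder at (8, 3.5) partially overlaps it — only the 107.26 mm² overlap (of its 129.35 mm²) is removed, clipping the outline — 1 connected region. Overall, the cross-section is a single solid region. The nearest boundary edge runs (0.00, 0.00)→(0.00, 25.50); distance from the point to it = 0.80 mm. The point is not inside any of the regions above, so it lies outside the cross-section (0.80 mm from the nearest boundary).

outside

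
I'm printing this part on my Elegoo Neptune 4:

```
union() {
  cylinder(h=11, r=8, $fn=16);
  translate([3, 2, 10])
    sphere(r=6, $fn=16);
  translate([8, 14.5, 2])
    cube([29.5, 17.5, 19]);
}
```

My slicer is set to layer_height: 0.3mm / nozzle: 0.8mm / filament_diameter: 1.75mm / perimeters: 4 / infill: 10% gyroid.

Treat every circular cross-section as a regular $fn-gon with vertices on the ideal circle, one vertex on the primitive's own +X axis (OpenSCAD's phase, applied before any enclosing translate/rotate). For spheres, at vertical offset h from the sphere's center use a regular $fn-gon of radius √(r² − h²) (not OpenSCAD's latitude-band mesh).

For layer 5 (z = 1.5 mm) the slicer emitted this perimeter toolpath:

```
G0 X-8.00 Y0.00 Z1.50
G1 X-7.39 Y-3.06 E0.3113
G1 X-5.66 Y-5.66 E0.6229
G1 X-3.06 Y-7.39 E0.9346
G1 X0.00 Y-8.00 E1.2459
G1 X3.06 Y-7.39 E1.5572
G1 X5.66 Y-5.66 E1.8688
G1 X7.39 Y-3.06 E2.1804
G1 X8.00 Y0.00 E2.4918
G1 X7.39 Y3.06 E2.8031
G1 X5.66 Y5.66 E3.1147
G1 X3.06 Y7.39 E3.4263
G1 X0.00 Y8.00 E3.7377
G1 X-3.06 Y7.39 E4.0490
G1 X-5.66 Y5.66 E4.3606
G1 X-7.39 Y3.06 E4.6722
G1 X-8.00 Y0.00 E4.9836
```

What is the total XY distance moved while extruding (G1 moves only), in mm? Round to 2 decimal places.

Sum the Euclidean lengths of each G1 segment: total = 49.95 mm.

49.95 mm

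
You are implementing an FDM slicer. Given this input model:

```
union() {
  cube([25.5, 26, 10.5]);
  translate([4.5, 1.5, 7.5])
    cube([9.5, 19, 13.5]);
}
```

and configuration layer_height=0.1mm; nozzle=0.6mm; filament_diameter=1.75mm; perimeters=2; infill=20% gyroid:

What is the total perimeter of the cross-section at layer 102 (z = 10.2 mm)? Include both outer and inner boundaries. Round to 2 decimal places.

103.00 mm

At z = 10.2 mm: the cube (footprint 25.5×26) is included at this height (perimeter 103.00 mm); the cube at (4.5, 1.5) is present — its section is the full 9.5×19 rectangle (perimeter 57.00 mm); Taking the union: the 9.5×19 cube at (4.5, 1.5) lies entirely inside the 25.5×26 cube, so the union is just the 25.5×26 cube — boundary = 103.00 mm. Overall, the cross-section is a single solid region. Total boundary length (outer) = 103.00 mm.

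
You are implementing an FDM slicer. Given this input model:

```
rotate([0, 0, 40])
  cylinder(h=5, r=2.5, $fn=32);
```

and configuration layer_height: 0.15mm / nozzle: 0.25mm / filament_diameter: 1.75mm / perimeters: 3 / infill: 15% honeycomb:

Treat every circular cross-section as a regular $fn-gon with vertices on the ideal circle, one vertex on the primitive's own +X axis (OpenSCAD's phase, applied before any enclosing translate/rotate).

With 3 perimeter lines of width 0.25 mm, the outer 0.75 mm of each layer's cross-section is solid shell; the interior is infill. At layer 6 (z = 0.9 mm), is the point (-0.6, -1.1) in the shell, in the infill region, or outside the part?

At z = 0.9 mm: the r=2.5 cylinder gives a regular 32-gon of circumradius 2.5 (constant along its height); (whole slice rotated 40° about Z — lengths, areas and connectivity unchanged). Overall, the cross-section is a single solid region. Undo the 40° rotation: the query point maps to (-1.167, -0.457) in the un-rotated model frame. The nearest boundary edge runs (-2.45, -0.49)→(-2.31, -0.96); distance from the point to it = 1.24 mm. The point is inside the cross-section and 1.24 mm from the nearest boundary — more than the 0.75 mm shell width (3 × 0.25), so it's in the infill interior.

infill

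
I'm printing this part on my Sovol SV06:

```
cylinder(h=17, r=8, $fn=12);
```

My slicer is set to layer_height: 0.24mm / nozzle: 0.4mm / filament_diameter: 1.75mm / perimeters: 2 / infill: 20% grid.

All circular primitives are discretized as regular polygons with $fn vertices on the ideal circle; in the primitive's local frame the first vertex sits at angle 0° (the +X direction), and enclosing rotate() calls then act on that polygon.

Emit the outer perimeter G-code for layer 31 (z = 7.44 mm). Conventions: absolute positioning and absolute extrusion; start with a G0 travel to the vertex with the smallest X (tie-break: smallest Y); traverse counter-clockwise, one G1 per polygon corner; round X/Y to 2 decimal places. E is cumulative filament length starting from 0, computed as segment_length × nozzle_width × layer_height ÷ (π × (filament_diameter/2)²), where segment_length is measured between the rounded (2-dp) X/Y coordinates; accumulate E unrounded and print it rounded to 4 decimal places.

At z = 7.44 mm: the cylinder: section is a regular 12-gon, circumradius r=8. The outline is a single polygon with 12 vertices. Extrusion per mm of travel: 0.4 × 0.24 / (π × 0.875²) = 0.039912. Accumulating E over each segment gives final E = 1.9836.

G0 X-8.00 Y0.00 Z7.44
G1 X-6.93 Y-4.00 E0.1653
G1 X-4.00 Y-6.93 E0.3306
G1 X0.00 Y-8.00 E0.4959
G1 X4.00 Y-6.93 E0.6612
G1 X6.93 Y-4.00 E0.8265
G1 X8.00 Y0.00 E0.9918
G1 X6.93 Y4.00 E1.1571
G1 X4.00 Y6.93 E1.3225
G1 X0.00 Y8.00 E1.4877
G1 X-4.00 Y6.93 E1.6530
G1 X-6.93 Y4.00 E1.8184
G1 X-8.00 Y0.00 E1.9836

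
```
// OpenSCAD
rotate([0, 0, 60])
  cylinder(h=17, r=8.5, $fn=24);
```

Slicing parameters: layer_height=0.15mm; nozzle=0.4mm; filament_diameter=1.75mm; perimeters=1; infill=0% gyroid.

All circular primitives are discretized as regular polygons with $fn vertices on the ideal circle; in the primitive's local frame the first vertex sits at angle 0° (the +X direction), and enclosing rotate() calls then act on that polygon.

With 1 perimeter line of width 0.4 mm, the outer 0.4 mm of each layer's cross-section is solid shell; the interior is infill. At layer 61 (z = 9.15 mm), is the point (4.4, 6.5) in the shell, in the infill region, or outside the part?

infill

At z = 9.15 mm: the r=8.5 cylinder contributes a regular 24-gon of circumradius 8.5; (whole slice rotated 60° about Z — lengths, areas and connectivity unchanged). Overall, the cross-section is a single solid region. Undo the 60° rotation: the query point maps to (7.829, -0.561) in the un-rotated model frame. The nearest boundary edge runs (8.21, -2.20)→(8.50, 0.00); distance from the point to it = 0.59 mm. The point is inside the cross-section and 0.59 mm from the nearest boundary — more than the 0.4 mm shell width (1 × 0.4), so it's in the infill interior.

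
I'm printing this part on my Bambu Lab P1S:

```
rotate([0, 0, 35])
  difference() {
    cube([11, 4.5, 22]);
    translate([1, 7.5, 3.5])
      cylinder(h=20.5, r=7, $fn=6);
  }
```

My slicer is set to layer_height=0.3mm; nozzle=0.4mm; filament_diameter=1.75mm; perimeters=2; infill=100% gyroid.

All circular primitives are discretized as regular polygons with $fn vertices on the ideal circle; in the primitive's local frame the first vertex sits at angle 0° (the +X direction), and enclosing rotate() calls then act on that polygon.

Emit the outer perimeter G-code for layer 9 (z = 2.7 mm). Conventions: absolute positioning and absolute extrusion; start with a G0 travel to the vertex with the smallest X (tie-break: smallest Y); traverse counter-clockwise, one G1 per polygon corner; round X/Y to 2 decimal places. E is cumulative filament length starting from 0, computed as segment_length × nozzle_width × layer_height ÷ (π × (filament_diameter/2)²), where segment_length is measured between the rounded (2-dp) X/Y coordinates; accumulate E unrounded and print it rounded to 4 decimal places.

At z = 2.7 mm: the cube (footprint 11×4.5) is included at this height; the cylinder at (1, 7.5) does not reach this height (z outside [3.5, 24]); Subtracting the remaining from the first: none of the subtracted shapes is present at this height, so the 11×4.5 cube is unchanged — 1 connected region; (whole slice rotated 35° about Z — lengths, areas and connectivity unchanged). The outline is a single polygon with 4 vertices. Extrusion per mm of travel: 0.4 × 0.3 / (π × 0.875²) = 0.049890. Accumulating E over each segment gives final E = 1.5468.

G0 X-2.58 Y3.69 Z2.70
G1 X0.00 Y0.00 E0.2246
G1 X9.01 Y6.31 E0.7734
G1 X6.43 Y10.00 E0.9980
G1 X-2.58 Y3.69 E1.5468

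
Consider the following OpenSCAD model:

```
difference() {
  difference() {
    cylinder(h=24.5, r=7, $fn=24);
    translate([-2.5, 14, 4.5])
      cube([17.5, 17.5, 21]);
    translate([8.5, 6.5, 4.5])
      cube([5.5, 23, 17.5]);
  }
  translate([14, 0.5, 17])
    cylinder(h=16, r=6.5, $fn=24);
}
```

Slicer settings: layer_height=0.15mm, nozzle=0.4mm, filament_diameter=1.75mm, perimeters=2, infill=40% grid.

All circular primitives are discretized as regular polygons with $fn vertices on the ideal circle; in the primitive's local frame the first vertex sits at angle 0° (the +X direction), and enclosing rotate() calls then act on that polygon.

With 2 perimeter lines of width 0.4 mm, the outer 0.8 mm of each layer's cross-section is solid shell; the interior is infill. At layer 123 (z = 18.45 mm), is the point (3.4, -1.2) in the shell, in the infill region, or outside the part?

At z = 18.45 mm: the r=7 cylinder contributes a regular 24-gon of circumradius 7; the 17.5×17.5 cube at (-2.5, 14) contributes its full rectangle; the 5.5×23 cube at (8.5, 6.5) contributes its full rectangle; After the difference (first − rest): starting from the r=7 cylinder, the 17.5×17.5 cube at (-2.5, 14) misses the remaining region (no effect); the 5.5×23 cube at (8.5, 6.5) misses the remaining region (no effect) — 1 connected region; the r=6.5 cylinder at (14, 0.5) contributes a regular 24-gon of circumradius 6.5; Taking the first minus the rest: starting from that combined region, the r=6.5 cylinder at (14, 0.5) misses the remaining region (no effect) — 1 connected region. Overall, the cross-section is a single solid region. The nearest boundary edge runs (6.76, -1.81)→(6.06, -3.50); distance from the point to it = 3.34 mm. The point is inside the cross-section and 3.34 mm from the nearest boundary — more than the 0.8 mm shell width (2 × 0.4), so it's in the infill interior.

infill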